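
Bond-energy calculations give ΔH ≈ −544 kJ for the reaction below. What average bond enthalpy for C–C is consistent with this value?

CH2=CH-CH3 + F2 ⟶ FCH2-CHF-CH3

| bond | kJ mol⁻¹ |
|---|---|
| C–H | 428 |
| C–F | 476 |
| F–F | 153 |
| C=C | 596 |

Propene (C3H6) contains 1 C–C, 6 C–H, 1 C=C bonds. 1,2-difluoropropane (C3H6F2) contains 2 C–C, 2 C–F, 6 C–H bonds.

Let D be the C–C bond energy.
Σ(broken) = 1×D + 6×428 + 1×596 + 1×153 = 3317 + D
Σ(formed) = 2×D + 2×476 + 6×428 = 3520 + 2D
ΔH = Σ(broken) − Σ(formed) = (3317 + D) − (3520 + 2D) = −203 − D
Setting this equal to −544 kJ gives D = 341 kJ/mol.

D(C–C) ≈ 341 kJ/mol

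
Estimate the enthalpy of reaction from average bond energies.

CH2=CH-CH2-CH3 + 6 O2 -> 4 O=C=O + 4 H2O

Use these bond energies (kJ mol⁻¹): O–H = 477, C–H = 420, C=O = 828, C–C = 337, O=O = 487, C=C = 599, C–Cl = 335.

ΔH ≈ −2885 kJ

Bonds broken (reactants):
  C–C: 2 × 337 = 674
  C–H: 8 × 420 = 3360
  C=C: 1 × 599 = 599
  O=O: 6 × 487 = 2922
  Σ(broken) = 7555 kJ
Bonds formed (products):
  C=O: 8 × 828 = 6624
  O–H: 8 × 477 = 3816
  Σ(formed) = 10440 kJ
ΔH = Σ(broken) − Σ(formed) = 7555 − 10440 = −2885 kJ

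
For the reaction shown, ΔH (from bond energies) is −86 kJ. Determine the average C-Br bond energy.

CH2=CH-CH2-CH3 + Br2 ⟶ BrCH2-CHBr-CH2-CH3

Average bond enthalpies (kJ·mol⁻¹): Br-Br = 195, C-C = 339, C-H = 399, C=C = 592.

D(C-Br) ≈ 267 kJ/mol

Let D be the C-Br bond energy.
Σ(broken) = 1×195 + 2×339 + 8×399 + 1×592 = 4657
Σ(formed) = 2×D + 3×339 + 8×399 = 4209 + 2D
ΔH = Σ(broken) − Σ(formed) = (4657) − (4209 + 2D) = +448 − 2D
Setting this equal to −86 kJ gives 2D = 534, so D = 267 kJ/mol.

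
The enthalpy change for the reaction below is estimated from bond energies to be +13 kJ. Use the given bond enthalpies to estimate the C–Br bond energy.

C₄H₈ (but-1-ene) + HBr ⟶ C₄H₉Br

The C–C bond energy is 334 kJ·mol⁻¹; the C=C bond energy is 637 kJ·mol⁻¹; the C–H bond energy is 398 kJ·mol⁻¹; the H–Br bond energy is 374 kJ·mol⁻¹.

Let D be the C–Br bond energy.
Σ(broken) = 2×334 + 8×398 + 1×637 + 1×374 = 4863
Σ(formed) = 1×D + 3×334 + 9×398 = 4584 + D
ΔH = Σ(broken) − Σ(formed) = (4863) − (4584 + D) = +279 − D
Setting this equal to +13 kJ gives D = 266 kJ/mol.

D(C–Br) ≈ 266 kJ/mol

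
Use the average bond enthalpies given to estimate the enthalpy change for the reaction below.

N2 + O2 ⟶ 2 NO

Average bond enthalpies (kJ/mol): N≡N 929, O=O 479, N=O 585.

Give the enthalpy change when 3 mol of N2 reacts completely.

ΔH = +714 kJ

Bonds broken (reactants):
  N≡N: 1 × 929 = 929
  O=O: 1 × 479 = 479
  Σ(broken) = 1408 kJ
Bonds formed (products):
  N=O: 2 × 585 = 1170
  Σ(formed) = 1170 kJ
ΔH = Σ(broken) − Σ(formed) = 1408 − 1170 = +238 kJ
For 3× the reaction as written: 3 × (+238) = +714 kJ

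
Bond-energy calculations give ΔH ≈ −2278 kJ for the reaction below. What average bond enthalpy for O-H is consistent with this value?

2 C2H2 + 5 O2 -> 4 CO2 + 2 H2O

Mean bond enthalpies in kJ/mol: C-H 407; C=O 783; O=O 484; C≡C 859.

Let D be the O-H bond energy.
Σ(broken) = 2×859 + 4×407 + 5×484 = 5766
Σ(formed) = 8×783 + 4×D = 6264 + 4D
ΔH = Σ(broken) − Σ(formed) = (5766) − (6264 + 4D) = −498 − 4D
Setting this equal to −2278 kJ gives 4D = 1780, so D = 445 kJ/mol.

D(O-H) ≈ 445 kJ/mol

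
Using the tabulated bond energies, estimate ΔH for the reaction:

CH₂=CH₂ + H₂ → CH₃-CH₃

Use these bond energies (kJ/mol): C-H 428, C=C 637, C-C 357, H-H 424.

ΔH ≈ −152 kJ

Bonds broken (reactants):
  C-H: 4 × 428 = 1712
  C=C: 1 × 637 = 637
  H-H: 1 × 424 = 424
  Σ(broken) = 2773 kJ
Bonds formed (products):
  C-C: 1 × 357 = 357
  C-H: 6 × 428 = 2568
  Σ(formed) = 2925 kJ
ΔH = Σ(broken) − Σ(formed) = 2773 − 2925 = −152 kJ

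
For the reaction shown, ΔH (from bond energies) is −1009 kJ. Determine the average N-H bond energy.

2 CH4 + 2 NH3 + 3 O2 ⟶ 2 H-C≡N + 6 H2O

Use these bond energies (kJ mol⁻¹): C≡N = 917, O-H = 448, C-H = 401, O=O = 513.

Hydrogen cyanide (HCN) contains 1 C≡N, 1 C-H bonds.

Let D be the N-H bond energy.
Σ(broken) = 8×401 + 6×D + 3×513 = 4747 + 6D
Σ(formed) = 2×917 + 2×401 + 12×448 = 8012
ΔH = Σ(broken) − Σ(formed) = (4747 + 6D) − (8012) = −3265 + 6D
Setting this equal to −1009 kJ gives 6D = 2256, so D = 376 kJ/mol.

D(N-H) ≈ 376 kJ/mol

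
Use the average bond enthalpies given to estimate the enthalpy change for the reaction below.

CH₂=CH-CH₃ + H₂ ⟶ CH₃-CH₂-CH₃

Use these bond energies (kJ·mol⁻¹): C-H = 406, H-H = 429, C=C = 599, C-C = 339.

Bonds broken (reactants):
  C-C: 1 × 339 = 339
  C-H: 6 × 406 = 2436
  C=C: 1 × 599 = 599
  H-H: 1 × 429 = 429
  Σ(broken) = 3803 kJ
Bonds formed (products):
  C-C: 2 × 339 = 678
  C-H: 8 × 406 = 3248
  Σ(formed) = 3926 kJ
ΔH = Σ(broken) − Σ(formed) = 3803 − 3926 = −123 kJ

ΔH ≈ −123 kJ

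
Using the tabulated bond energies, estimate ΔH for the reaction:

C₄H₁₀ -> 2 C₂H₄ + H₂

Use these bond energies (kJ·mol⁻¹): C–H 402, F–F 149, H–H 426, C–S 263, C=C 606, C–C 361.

Bonds broken (reactants):
  C–C: 3 × 361 = 1083
  C–H: 10 × 402 = 4020
  Σ(broken) = 5103 kJ
Bonds formed (products):
  C–H: 8 × 402 = 3216
  C=C: 2 × 606 = 1212
  H–H: 1 × 426 = 426
  Σ(formed) = 4854 kJ
ΔH = Σ(broken) − Σ(formed) = 5103 − 4854 = +249 kJ

ΔH ≈ +249 kJ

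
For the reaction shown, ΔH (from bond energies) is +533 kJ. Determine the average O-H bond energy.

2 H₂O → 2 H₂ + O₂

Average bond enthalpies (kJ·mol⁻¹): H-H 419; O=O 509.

D(O-H) ≈ 470 kJ/mol

Let D be the O-H bond energy.
Σ(broken) = 4×D = 4D
Σ(formed) = 2×419 + 1×509 = 1347
ΔH = Σ(broken) − Σ(formed) = (4D) − (1347) = −1347 + 4D
Setting this equal to +533 kJ gives 4D = 1880, so D = 470 kJ/mol.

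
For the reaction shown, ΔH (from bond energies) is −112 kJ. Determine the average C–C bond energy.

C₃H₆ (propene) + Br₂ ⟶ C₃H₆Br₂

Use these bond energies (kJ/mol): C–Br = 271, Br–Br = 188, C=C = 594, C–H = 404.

D(C–C) ≈ 352 kJ/mol

Let D be the C–C bond energy.
Σ(broken) = 1×188 + 1×D + 6×404 + 1×594 = 3206 + D
Σ(formed) = 2×271 + 2×D + 6×404 = 2966 + 2D
ΔH = Σ(broken) − Σ(formed) = (3206 + D) − (2966 + 2D) = +240 − D
Setting this equal to −112 kJ gives D = 352 kJ/mol.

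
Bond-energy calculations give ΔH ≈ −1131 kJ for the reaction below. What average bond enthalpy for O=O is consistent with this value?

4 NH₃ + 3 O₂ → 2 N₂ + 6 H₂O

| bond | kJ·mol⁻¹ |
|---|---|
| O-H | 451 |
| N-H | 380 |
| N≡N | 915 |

D(O=O) ≈ 517 kJ/mol

Let D be the O=O bond energy.
Σ(broken) = 12×380 + 3×D = 4560 + 3D
Σ(formed) = 2×915 + 12×451 = 7242
ΔH = Σ(broken) − Σ(formed) = (4560 + 3D) − (7242) = −2682 + 3D
Setting this equal to −1131 kJ gives 3D = 1551, so D = 517 kJ/mol.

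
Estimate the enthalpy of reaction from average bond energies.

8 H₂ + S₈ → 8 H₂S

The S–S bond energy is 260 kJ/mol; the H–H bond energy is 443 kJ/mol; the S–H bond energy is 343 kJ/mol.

Bonds broken (reactants):
  H–H: 8 × 443 = 3544
  S–S: 8 × 260 = 2080
  Σ(broken) = 5624 kJ
Bonds formed (products):
  S–H: 16 × 343 = 5488
  Σ(formed) = 5488 kJ
ΔH = Σ(broken) − Σ(formed) = 5624 − 5488 = +136 kJ

ΔH ≈ +136 kJ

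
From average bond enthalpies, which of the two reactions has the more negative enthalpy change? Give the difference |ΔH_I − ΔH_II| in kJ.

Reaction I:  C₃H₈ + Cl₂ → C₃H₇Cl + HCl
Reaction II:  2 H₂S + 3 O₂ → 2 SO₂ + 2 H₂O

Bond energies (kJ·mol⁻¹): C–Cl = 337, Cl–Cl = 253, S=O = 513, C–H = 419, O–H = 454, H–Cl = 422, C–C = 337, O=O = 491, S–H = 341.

Reaction II, by 944 kJ

Reaction I:
  Bonds broken (reactants):
    C–C: 2 × 337 = 674
    C–H: 8 × 419 = 3352
    Cl–Cl: 1 × 253 = 253
    Σ(broken) = 4279 kJ
  Bonds formed (products):
    C–C: 2 × 337 = 674
    C–Cl: 1 × 337 = 337
    C–H: 7 × 419 = 2933
    H–Cl: 1 × 422 = 422
    Σ(formed) = 4366 kJ
  ΔH_I = 4279 − 4366 = −87 kJ
Reaction II:
  Bonds broken (reactants):
    O=O: 3 × 491 = 1473
    S–H: 4 × 341 = 1364
    Σ(broken) = 2837 kJ
  Bonds formed (products):
    O–H: 4 × 454 = 1816
    S=O: 4 × 513 = 2052
    Σ(formed) = 3868 kJ
  ΔH_II = 2837 − 3868 = −1031 kJ
ΔH_I − ΔH_II = +944 kJ, so reaction II has the more negative ΔH; |ΔH_I − ΔH_II| = 944 kJ.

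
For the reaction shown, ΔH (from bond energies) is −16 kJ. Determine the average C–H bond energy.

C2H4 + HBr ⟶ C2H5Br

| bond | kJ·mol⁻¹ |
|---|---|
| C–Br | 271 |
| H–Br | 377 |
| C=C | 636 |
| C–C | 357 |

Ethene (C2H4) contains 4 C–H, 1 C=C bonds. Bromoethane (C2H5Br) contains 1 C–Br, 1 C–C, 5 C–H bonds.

Let D be the C–H bond energy.
Σ(broken) = 4×D + 1×636 + 1×377 = 1013 + 4D
Σ(formed) = 1×271 + 1×357 + 5×D = 628 + 5D
ΔH = Σ(broken) − Σ(formed) = (1013 + 4D) − (628 + 5D) = +385 − D
Setting this equal to −16 kJ gives D = 401 kJ/mol.

D(C–H) ≈ 401 kJ/mol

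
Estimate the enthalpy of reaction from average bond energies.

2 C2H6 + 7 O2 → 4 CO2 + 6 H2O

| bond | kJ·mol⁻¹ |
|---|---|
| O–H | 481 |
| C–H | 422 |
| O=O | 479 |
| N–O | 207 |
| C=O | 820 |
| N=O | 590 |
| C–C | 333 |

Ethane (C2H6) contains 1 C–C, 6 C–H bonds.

Bonds broken (reactants):
  C–C: 2 × 333 = 666
  C–H: 12 × 422 = 5064
  O=O: 7 × 479 = 3353
  Σ(broken) = 9083 kJ
Bonds formed (products):
  C=O: 8 × 820 = 6560
  O–H: 12 × 481 = 5772
  Σ(formed) = 12332 kJ
ΔH = Σ(broken) − Σ(formed) = 9083 − 12332 = −3249 kJ

ΔH ≈ −3249 kJ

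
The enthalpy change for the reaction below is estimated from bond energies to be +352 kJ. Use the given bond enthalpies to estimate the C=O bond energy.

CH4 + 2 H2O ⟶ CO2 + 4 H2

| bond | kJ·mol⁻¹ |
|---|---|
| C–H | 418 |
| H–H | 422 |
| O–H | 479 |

D(C=O) ≈ 774 kJ/mol

Let D be the C=O bond energy.
Σ(broken) = 4×418 + 4×479 = 3588
Σ(formed) = 2×D + 4×422 = 1688 + 2D
ΔH = Σ(broken) − Σ(formed) = (3588) − (1688 + 2D) = +1900 − 2D
Setting this equal to +352 kJ gives 2D = 1548, so D = 774 kJ/mol.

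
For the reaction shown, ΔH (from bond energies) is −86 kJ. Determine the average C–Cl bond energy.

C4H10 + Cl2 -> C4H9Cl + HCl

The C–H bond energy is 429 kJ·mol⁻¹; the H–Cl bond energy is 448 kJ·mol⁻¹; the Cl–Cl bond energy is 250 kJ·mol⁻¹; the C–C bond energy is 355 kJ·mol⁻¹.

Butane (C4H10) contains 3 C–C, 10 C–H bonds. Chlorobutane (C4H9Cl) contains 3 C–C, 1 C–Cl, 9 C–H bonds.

D(C–Cl) ≈ 317 kJ/mol

Let D be the C–Cl bond energy.
Σ(broken) = 3×355 + 10×429 + 1×250 = 5605
Σ(formed) = 3×355 + 1×D + 9×429 + 1×448 = 5374 + D
ΔH = Σ(broken) − Σ(formed) = (5605) − (5374 + D) = +231 − D
Setting this equal to −86 kJ gives D = 317 kJ/mol.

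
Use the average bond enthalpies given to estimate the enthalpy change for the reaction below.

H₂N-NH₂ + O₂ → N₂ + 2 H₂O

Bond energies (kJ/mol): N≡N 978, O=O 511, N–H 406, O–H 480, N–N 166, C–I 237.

ΔH ≈ −597 kJ

Bonds broken (reactants):
  N–H: 4 × 406 = 1624
  N–N: 1 × 166 = 166
  O=O: 1 × 511 = 511
  Σ(broken) = 2301 kJ
Bonds formed (products):
  N≡N: 1 × 978 = 978
  O–H: 4 × 480 = 1920
  Σ(formed) = 2898 kJ
ΔH = Σ(broken) − Σ(formed) = 2301 − 2898 = −597 kJ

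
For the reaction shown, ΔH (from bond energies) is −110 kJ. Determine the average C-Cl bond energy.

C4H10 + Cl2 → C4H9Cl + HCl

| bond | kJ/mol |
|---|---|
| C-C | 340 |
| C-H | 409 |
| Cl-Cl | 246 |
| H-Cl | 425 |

Let D be the C-Cl bond energy.
Σ(broken) = 3×340 + 10×409 + 1×246 = 5356
Σ(formed) = 3×340 + 1×D + 9×409 + 1×425 = 5126 + D
ΔH = Σ(broken) − Σ(formed) = (5356) − (5126 + D) = +230 − D
Setting this equal to −110 kJ gives D = 340 kJ/mol.

D(C-Cl) ≈ 340 kJ/mol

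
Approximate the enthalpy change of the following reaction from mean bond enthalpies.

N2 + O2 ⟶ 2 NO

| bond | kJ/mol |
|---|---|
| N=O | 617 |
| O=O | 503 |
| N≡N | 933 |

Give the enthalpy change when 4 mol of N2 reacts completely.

ΔH = +808 kJ

Bonds broken (reactants):
  N≡N: 1 × 933 = 933
  O=O: 1 × 503 = 503
  Σ(broken) = 1436 kJ
Bonds formed (products):
  N=O: 2 × 617 = 1234
  Σ(formed) = 1234 kJ
ΔH = Σ(broken) − Σ(formed) = 1436 − 1234 = +202 kJ
For 4× the reaction as written: 4 × (+202) = +808 kJ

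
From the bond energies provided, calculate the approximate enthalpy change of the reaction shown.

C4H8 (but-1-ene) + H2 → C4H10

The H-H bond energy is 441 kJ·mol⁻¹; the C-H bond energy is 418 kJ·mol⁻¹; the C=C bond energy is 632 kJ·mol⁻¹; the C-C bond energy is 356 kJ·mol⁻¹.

Bonds broken (reactants):
  C-C: 2 × 356 = 712
  C-H: 8 × 418 = 3344
  C=C: 1 × 632 = 632
  H-H: 1 × 441 = 441
  Σ(broken) = 5129 kJ
Bonds formed (products):
  C-C: 3 × 356 = 1068
  C-H: 10 × 418 = 4180
  Σ(formed) = 5248 kJ
ΔH = Σ(broken) − Σ(formed) = 5129 − 5248 = −119 kJ

ΔH ≈ −119 kJ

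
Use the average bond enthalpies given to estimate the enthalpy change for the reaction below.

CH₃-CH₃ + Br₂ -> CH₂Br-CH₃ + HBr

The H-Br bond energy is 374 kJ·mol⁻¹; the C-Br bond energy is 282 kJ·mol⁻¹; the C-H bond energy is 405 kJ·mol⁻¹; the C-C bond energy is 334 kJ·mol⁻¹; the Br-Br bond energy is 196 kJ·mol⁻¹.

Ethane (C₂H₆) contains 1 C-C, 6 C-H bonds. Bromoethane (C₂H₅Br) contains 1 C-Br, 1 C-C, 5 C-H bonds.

Bonds broken (reactants):
  Br-Br: 1 × 196 = 196
  C-C: 1 × 334 = 334
  C-H: 6 × 405 = 2430
  Σ(broken) = 2960 kJ
Bonds formed (products):
  C-Br: 1 × 282 = 282
  C-C: 1 × 334 = 334
  C-H: 5 × 405 = 2025
  H-Br: 1 × 374 = 374
  Σ(formed) = 3015 kJ
ΔH = Σ(broken) − Σ(formed) = 2960 − 3015 = −55 kJ

ΔH ≈ −55 kJ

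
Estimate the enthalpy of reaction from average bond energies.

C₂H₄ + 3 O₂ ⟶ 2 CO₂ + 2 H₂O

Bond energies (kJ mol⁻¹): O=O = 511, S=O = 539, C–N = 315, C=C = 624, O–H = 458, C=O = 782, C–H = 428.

ΔH ≈ −1091 kJ

Bonds broken (reactants):
  C–H: 4 × 428 = 1712
  C=C: 1 × 624 = 624
  O=O: 3 × 511 = 1533
  Σ(broken) = 3869 kJ
Bonds formed (products):
  C=O: 4 × 782 = 3128
  O–H: 4 × 458 = 1832
  Σ(formed) = 4960 kJ
ΔH = Σ(broken) − Σ(formed) = 3869 − 4960 = −1091 kJ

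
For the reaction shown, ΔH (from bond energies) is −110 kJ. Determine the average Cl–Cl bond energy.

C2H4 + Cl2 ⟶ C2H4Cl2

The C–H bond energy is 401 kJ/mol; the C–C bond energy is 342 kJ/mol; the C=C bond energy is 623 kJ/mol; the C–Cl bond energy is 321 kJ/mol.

D(Cl–Cl) ≈ 251 kJ/mol

Let D be the Cl–Cl bond energy.
Σ(broken) = 4×401 + 1×623 + 1×D = 2227 + D
Σ(formed) = 1×342 + 2×321 + 4×401 = 2588
ΔH = Σ(broken) − Σ(formed) = (2227 + D) − (2588) = −361 + D
Setting this equal to −110 kJ gives D = 251 kJ/mol.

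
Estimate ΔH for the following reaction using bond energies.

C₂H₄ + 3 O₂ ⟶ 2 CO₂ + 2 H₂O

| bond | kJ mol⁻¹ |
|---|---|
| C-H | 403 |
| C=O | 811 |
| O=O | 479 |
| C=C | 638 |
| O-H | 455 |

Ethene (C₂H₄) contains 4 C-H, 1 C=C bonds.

ΔH ≈ −1377 kJ

Bonds broken (reactants):
  C-H: 4 × 403 = 1612
  C=C: 1 × 638 = 638
  O=O: 3 × 479 = 1437
  Σ(broken) = 3687 kJ
Bonds formed (products):
  C=O: 4 × 811 = 3244
  O-H: 4 × 455 = 1820
  Σ(formed) = 5064 kJ
ΔH = Σ(broken) − Σ(formed) = 3687 − 5064 = −1377 kJ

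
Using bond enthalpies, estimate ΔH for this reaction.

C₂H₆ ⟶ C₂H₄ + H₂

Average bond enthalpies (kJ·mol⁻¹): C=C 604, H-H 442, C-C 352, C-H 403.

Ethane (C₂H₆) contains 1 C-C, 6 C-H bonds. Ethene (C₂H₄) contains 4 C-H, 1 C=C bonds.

Bonds broken (reactants):
  C-C: 1 × 352 = 352
  C-H: 6 × 403 = 2418
  Σ(broken) = 2770 kJ
Bonds formed (products):
  C-H: 4 × 403 = 1612
  C=C: 1 × 604 = 604
  H-H: 1 × 442 = 442
  Σ(formed) = 2658 kJ
ΔH = Σ(broken) − Σ(formed) = 2770 − 2658 = +112 kJ

ΔH ≈ +112 kJ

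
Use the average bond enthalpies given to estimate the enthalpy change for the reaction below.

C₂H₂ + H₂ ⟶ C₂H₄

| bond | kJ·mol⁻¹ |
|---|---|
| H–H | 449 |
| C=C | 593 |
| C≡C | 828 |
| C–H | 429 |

ΔH ≈ −174 kJ

Bonds broken (reactants):
  C≡C: 1 × 828 = 828
  C–H: 2 × 429 = 858
  H–H: 1 × 449 = 449
  Σ(broken) = 2135 kJ
Bonds formed (products):
  C–H: 4 × 429 = 1716
  C=C: 1 × 593 = 593
  Σ(formed) = 2309 kJ
ΔH = Σ(broken) − Σ(formed) = 2135 − 2309 = −174 kJ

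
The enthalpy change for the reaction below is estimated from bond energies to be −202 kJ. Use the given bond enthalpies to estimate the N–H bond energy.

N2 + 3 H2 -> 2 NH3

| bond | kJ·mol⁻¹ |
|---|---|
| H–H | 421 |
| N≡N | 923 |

Let D be the N–H bond energy.
Σ(broken) = 3×421 + 1×923 = 2186
Σ(formed) = 6×D = 6D
ΔH = Σ(broken) − Σ(formed) = (2186) − (6D) = +2186 − 6D
Setting this equal to −202 kJ gives 6D = 2388, so D = 398 kJ/mol.

D(N–H) ≈ 398 kJ/mol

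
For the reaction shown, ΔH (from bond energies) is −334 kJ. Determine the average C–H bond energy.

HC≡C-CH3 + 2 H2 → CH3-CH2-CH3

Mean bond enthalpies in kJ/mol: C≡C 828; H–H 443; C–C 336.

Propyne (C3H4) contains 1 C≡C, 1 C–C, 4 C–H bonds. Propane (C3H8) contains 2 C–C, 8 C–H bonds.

D(C–H) ≈ 428 kJ/mol

Let D be the C–H bond energy.
Σ(broken) = 1×828 + 1×336 + 4×D + 2×443 = 2050 + 4D
Σ(formed) = 2×336 + 8×D = 672 + 8D
ΔH = Σ(broken) − Σ(formed) = (2050 + 4D) − (672 + 8D) = +1378 − 4D
Setting this equal to −334 kJ gives 4D = 1712, so D = 428 kJ/mol.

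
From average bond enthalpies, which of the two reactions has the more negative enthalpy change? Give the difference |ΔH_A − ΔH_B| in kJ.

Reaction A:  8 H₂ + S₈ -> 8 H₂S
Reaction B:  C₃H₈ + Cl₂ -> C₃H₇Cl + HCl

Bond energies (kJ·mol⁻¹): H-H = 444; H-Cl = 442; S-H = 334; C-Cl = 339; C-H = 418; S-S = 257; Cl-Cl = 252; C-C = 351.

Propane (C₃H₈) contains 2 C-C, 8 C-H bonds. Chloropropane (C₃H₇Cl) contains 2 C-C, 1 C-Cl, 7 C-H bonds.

Reaction A:
  Bonds broken (reactants):
    H-H: 8 × 444 = 3552
    S-S: 8 × 257 = 2056
    Σ(broken) = 5608 kJ
  Bonds formed (products):
    S-H: 16 × 334 = 5344
    Σ(formed) = 5344 kJ
  ΔH_A = 5608 − 5344 = +264 kJ
Reaction B:
  Bonds broken (reactants):
    C-C: 2 × 351 = 702
    C-H: 8 × 418 = 3344
    Cl-Cl: 1 × 252 = 252
    Σ(broken) = 4298 kJ
  Bonds formed (products):
    C-C: 2 × 351 = 702
    C-Cl: 1 × 339 = 339
    C-H: 7 × 418 = 2926
    H-Cl: 1 × 442 = 442
    Σ(formed) = 4409 kJ
  ΔH_B = 4298 − 4409 = −111 kJ
ΔH_A − ΔH_B = +375 kJ, so reaction B has the more negative ΔH; |ΔH_A − ΔH_B| = 375 kJ.

Reaction B, by 375 kJ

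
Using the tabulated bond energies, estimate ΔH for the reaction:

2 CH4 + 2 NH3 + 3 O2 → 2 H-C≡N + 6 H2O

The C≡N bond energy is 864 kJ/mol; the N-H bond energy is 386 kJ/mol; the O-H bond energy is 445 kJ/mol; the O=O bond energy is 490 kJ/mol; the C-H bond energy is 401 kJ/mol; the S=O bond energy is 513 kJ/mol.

Bonds broken (reactants):
  C-H: 8 × 401 = 3208
  N-H: 6 × 386 = 2316
  O=O: 3 × 490 = 1470
  Σ(broken) = 6994 kJ
Bonds formed (products):
  C≡N: 2 × 864 = 1728
  C-H: 2 × 401 = 802
  O-H: 12 × 445 = 5340
  Σ(formed) = 7870 kJ
ΔH = Σ(broken) − Σ(formed) = 6994 − 7870 = −876 kJ

ΔH ≈ −876 kJ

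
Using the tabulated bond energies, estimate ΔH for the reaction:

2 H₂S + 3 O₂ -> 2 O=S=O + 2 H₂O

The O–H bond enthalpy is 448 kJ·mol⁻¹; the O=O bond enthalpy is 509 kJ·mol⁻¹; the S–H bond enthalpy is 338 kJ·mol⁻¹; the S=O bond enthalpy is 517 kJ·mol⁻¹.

Bonds broken (reactants):
  O=O: 3 × 509 = 1527
  S–H: 4 × 338 = 1352
  Σ(broken) = 2879 kJ
Bonds formed (products):
  O–H: 4 × 448 = 1792
  S=O: 4 × 517 = 2068
  Σ(formed) = 3860 kJ
ΔH = Σ(broken) − Σ(formed) = 2879 − 3860 = −981 kJ

ΔH ≈ −981 kJ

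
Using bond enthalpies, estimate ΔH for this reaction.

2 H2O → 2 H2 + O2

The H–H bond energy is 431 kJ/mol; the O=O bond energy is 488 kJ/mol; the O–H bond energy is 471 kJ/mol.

Bonds broken (reactants):
  O–H: 4 × 471 = 1884
  Σ(broken) = 1884 kJ
Bonds formed (products):
  H–H: 2 × 431 = 862
  O=O: 1 × 488 = 488
  Σ(formed) = 1350 kJ
ΔH = Σ(broken) − Σ(formed) = 1884 − 1350 = +534 kJ

ΔH ≈ +534 kJ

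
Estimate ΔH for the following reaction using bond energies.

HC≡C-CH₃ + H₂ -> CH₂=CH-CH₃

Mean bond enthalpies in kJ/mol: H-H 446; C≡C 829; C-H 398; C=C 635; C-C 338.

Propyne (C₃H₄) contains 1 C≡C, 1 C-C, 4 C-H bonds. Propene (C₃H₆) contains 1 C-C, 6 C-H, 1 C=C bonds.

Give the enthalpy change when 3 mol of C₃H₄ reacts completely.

ΔH = −468 kJ

Bonds broken (reactants):
  C≡C: 1 × 829 = 829
  C-C: 1 × 338 = 338
  C-H: 4 × 398 = 1592
  H-H: 1 × 446 = 446
  Σ(broken) = 3205 kJ
Bonds formed (products):
  C-C: 1 × 338 = 338
  C-H: 6 × 398 = 2388
  C=C: 1 × 635 = 635
  Σ(formed) = 3361 kJ
ΔH = Σ(broken) − Σ(formed) = 3205 − 3361 = −156 kJ
For 3× the reaction as written: 3 × (−156) = −468 kJ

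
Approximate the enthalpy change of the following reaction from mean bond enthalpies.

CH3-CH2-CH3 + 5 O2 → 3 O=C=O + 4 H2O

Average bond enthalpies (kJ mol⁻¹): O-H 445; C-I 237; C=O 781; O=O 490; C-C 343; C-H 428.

Bonds broken (reactants):
  C-C: 2 × 343 = 686
  C-H: 8 × 428 = 3424
  O=O: 5 × 490 = 2450
  Σ(broken) = 6560 kJ
Bonds formed (products):
  C=O: 6 × 781 = 4686
  O-H: 8 × 445 = 3560
  Σ(formed) = 8246 kJ
ΔH = Σ(broken) − Σ(formed) = 6560 − 8246 = −1686 kJ

ΔH ≈ −1686 kJ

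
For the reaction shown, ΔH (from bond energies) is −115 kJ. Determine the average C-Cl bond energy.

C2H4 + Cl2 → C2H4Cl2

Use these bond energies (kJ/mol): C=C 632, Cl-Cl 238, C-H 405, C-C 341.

Let D be the C-Cl bond energy.
Σ(broken) = 4×405 + 1×632 + 1×238 = 2490
Σ(formed) = 1×341 + 2×D + 4×405 = 1961 + 2D
ΔH = Σ(broken) − Σ(formed) = (2490) − (1961 + 2D) = +529 − 2D
Setting this equal to −115 kJ gives 2D = 644, so D = 322 kJ/mol.

D(C-Cl) ≈ 322 kJ/mol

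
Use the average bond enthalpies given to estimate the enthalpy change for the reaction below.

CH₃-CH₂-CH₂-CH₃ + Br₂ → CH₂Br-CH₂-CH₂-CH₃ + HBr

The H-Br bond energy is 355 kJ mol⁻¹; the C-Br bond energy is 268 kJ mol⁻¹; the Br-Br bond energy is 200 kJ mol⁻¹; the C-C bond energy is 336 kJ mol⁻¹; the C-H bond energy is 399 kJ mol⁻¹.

ΔH ≈ −24 kJ

Bonds broken (reactants):
  Br-Br: 1 × 200 = 200
  C-C: 3 × 336 = 1008
  C-H: 10 × 399 = 3990
  Σ(broken) = 5198 kJ
Bonds formed (products):
  C-Br: 1 × 268 = 268
  C-C: 3 × 336 = 1008
  C-H: 9 × 399 = 3591
  H-Br: 1 × 355 = 355
  Σ(formed) = 5222 kJ
ΔH = Σ(broken) − Σ(formed) = 5198 − 5222 = −24 kJ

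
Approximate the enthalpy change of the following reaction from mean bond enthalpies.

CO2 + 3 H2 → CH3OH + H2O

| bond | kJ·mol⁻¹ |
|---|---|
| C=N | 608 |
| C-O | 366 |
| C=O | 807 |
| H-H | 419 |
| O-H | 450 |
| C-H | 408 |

Bonds broken (reactants):
  C=O: 2 × 807 = 1614
  H-H: 3 × 419 = 1257
  Σ(broken) = 2871 kJ
Bonds formed (products):
  C-H: 3 × 408 = 1224
  C-O: 1 × 366 = 366
  O-H: 3 × 450 = 1350
  Σ(formed) = 2940 kJ
ΔH = Σ(broken) − Σ(formed) = 2871 − 2940 = −69 kJ

ΔH ≈ −69 kJ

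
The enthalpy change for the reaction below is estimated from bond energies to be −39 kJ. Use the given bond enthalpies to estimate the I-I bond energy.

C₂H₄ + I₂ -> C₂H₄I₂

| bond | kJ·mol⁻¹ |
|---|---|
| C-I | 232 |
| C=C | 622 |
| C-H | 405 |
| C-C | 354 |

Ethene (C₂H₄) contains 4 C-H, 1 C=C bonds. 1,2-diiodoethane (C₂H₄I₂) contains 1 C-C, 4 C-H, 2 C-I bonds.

D(I-I) ≈ 157 kJ/mol

Let D be the I-I bond energy.
Σ(broken) = 4×405 + 1×622 + 1×D = 2242 + D
Σ(formed) = 1×354 + 4×405 + 2×232 = 2438
ΔH = Σ(broken) − Σ(formed) = (2242 + D) − (2438) = −196 + D
Setting this equal to −39 kJ gives D = 157 kJ/mol.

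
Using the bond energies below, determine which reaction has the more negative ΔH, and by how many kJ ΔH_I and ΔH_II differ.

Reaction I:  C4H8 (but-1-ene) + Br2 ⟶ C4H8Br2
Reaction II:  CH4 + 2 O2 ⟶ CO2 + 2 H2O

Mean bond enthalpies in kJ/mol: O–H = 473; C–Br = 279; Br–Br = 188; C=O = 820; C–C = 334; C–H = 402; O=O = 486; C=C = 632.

Reaction I:
  Bonds broken (reactants):
    Br–Br: 1 × 188 = 188
    C–C: 2 × 334 = 668
    C–H: 8 × 402 = 3216
    C=C: 1 × 632 = 632
    Σ(broken) = 4704 kJ
  Bonds formed (products):
    C–Br: 2 × 279 = 558
    C–C: 3 × 334 = 1002
    C–H: 8 × 402 = 3216
    Σ(formed) = 4776 kJ
  ΔH_I = 4704 − 4776 = −72 kJ
Reaction II:
  Bonds broken (reactants):
    C–H: 4 × 402 = 1608
    O=O: 2 × 486 = 972
    Σ(broken) = 2580 kJ
  Bonds formed (products):
    C=O: 2 × 820 = 1640
    O–H: 4 × 473 = 1892
    Σ(formed) = 3532 kJ
  ΔH_II = 2580 − 3532 = −952 kJ
ΔH_I − ΔH_II = +880 kJ, so reaction II has the more negative ΔH; |ΔH_I − ΔH_II| = 880 kJ.

Reaction II, by 880 kJ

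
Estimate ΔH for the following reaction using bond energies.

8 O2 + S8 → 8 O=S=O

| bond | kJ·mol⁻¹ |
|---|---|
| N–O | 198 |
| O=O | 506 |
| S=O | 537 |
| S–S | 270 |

ΔH ≈ −2384 kJ

Bonds broken (reactants):
  O=O: 8 × 506 = 4048
  S–S: 8 × 270 = 2160
  Σ(broken) = 6208 kJ
Bonds formed (products):
  S=O: 16 × 537 = 8592
  Σ(formed) = 8592 kJ
ΔH = Σ(broken) − Σ(formed) = 6208 − 8592 = −2384 kJ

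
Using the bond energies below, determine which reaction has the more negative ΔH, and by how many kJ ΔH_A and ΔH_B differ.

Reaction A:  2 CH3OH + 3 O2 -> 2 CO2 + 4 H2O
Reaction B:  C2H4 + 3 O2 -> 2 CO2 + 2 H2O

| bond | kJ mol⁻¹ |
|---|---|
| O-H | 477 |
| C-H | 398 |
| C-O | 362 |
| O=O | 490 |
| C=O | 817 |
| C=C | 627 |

Reaction A:
  Bonds broken (reactants):
    C-H: 6 × 398 = 2388
    C-O: 2 × 362 = 724
    O-H: 2 × 477 = 954
    O=O: 3 × 490 = 1470
    Σ(broken) = 5536 kJ
  Bonds formed (products):
    C=O: 4 × 817 = 3268
    O-H: 8 × 477 = 3816
    Σ(formed) = 7084 kJ
  ΔH_A = 5536 − 7084 = −1548 kJ
Reaction B:
  Bonds broken (reactants):
    C-H: 4 × 398 = 1592
    C=C: 1 × 627 = 627
    O=O: 3 × 490 = 1470
    Σ(broken) = 3689 kJ
  Bonds formed (products):
    C=O: 4 × 817 = 3268
    O-H: 4 × 477 = 1908
    Σ(formed) = 5176 kJ
  ΔH_B = 3689 − 5176 = −1487 kJ
ΔH_A − ΔH_B = −61 kJ, so reaction A has the more negative ΔH; |ΔH_A − ΔH_B| = 61 kJ.

Reaction A, by 61 kJ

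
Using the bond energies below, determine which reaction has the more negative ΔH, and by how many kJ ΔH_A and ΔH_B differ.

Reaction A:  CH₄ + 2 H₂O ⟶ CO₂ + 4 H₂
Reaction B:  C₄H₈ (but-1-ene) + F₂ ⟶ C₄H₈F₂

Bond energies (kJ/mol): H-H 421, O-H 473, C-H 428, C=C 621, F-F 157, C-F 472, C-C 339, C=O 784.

Reaction A:
  Bonds broken (reactants):
    C-H: 4 × 428 = 1712
    O-H: 4 × 473 = 1892
    Σ(broken) = 3604 kJ
  Bonds formed (products):
    C=O: 2 × 784 = 1568
    H-H: 4 × 421 = 1684
    Σ(formed) = 3252 kJ
  ΔH_A = 3604 − 3252 = +352 kJ
Reaction B:
  Bonds broken (reactants):
    C-C: 2 × 339 = 678
    C-H: 8 × 428 = 3424
    C=C: 1 × 621 = 621
    F-F: 1 × 157 = 157
    Σ(broken) = 4880 kJ
  Bonds formed (products):
    C-C: 3 × 339 = 1017
    C-F: 2 × 472 = 944
    C-H: 8 × 428 = 3424
    Σ(formed) = 5385 kJ
  ΔH_B = 4880 − 5385 = −505 kJ
ΔH_A − ΔH_B = +857 kJ, so reaction B has the more negative ΔH; |ΔH_A − ΔH_B| = 857 kJ.

Reaction B, by 857 kJ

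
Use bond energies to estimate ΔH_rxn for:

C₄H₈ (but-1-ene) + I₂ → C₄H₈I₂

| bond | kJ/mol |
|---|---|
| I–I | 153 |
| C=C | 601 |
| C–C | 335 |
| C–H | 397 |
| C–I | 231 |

Bonds broken (reactants):
  C–C: 2 × 335 = 670
  C–H: 8 × 397 = 3176
  C=C: 1 × 601 = 601
  I–I: 1 × 153 = 153
  Σ(broken) = 4600 kJ
Bonds formed (products):
  C–C: 3 × 335 = 1005
  C–H: 8 × 397 = 3176
  C–I: 2 × 231 = 462
  Σ(formed) = 4643 kJ
ΔH = Σ(broken) − Σ(formed) = 4600 − 4643 = −43 kJ

ΔH ≈ −43 kJ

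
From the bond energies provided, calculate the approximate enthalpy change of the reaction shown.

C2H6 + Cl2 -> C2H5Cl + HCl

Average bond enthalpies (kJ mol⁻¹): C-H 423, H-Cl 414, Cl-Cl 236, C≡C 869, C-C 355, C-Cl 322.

ΔH ≈ −77 kJ

Bonds broken (reactants):
  C-C: 1 × 355 = 355
  C-H: 6 × 423 = 2538
  Cl-Cl: 1 × 236 = 236
  Σ(broken) = 3129 kJ
Bonds formed (products):
  C-C: 1 × 355 = 355
  C-Cl: 1 × 322 = 322
  C-H: 5 × 423 = 2115
  H-Cl: 1 × 414 = 414
  Σ(formed) = 3206 kJ
ΔH = Σ(broken) − Σ(formed) = 3129 − 3206 = −77 kJ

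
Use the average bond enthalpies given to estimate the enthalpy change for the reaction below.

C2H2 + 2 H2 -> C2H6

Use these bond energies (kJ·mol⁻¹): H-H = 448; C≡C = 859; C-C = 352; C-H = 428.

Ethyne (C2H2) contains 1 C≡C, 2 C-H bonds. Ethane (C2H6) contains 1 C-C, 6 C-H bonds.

Bonds broken (reactants):
  C≡C: 1 × 859 = 859
  C-H: 2 × 428 = 856
  H-H: 2 × 448 = 896
  Σ(broken) = 2611 kJ
Bonds formed (products):
  C-C: 1 × 352 = 352
  C-H: 6 × 428 = 2568
  Σ(formed) = 2920 kJ
ΔH = Σ(broken) − Σ(formed) = 2611 − 2920 = −309 kJ

ΔH ≈ −309 kJ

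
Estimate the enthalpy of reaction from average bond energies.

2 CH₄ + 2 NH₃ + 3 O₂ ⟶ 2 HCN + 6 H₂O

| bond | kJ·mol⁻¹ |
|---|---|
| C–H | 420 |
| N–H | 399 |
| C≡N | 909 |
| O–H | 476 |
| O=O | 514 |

Bonds broken (reactants):
  C–H: 8 × 420 = 3360
  N–H: 6 × 399 = 2394
  O=O: 3 × 514 = 1542
  Σ(broken) = 7296 kJ
Bonds formed (products):
  C≡N: 2 × 909 = 1818
  C–H: 2 × 420 = 840
  O–H: 12 × 476 = 5712
  Σ(formed) = 8370 kJ
ΔH = Σ(broken) − Σ(formed) = 7296 − 8370 = −1074 kJ

ΔH ≈ −1074 kJ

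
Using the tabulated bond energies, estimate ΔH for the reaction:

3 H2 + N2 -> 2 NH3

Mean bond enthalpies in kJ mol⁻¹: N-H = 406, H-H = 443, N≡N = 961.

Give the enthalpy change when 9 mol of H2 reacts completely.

ΔH = −438 kJ

Bonds broken (reactants):
  H-H: 3 × 443 = 1329
  N≡N: 1 × 961 = 961
  Σ(broken) = 2290 kJ
Bonds formed (products):
  N-H: 6 × 406 = 2436
  Σ(formed) = 2436 kJ
ΔH = Σ(broken) − Σ(formed) = 2290 − 2436 = −146 kJ
For 3× the reaction as written: 3 × (−146) = −438 kJ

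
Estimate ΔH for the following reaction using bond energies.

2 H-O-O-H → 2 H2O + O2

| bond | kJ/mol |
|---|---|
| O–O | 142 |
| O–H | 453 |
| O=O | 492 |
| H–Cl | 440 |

Bonds broken (reactants):
  O–H: 4 × 453 = 1812
  O–O: 2 × 142 = 284
  Σ(broken) = 2096 kJ
Bonds formed (products):
  O–H: 4 × 453 = 1812
  O=O: 1 × 492 = 492
  Σ(formed) = 2304 kJ
ΔH = Σ(broken) − Σ(formed) = 2096 − 2304 = −208 kJ

ΔH ≈ −208 kJ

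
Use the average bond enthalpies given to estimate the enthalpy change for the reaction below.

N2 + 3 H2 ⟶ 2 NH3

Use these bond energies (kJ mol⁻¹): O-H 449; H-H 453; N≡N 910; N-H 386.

Bonds broken (reactants):
  H-H: 3 × 453 = 1359
  N≡N: 1 × 910 = 910
  Σ(broken) = 2269 kJ
Bonds formed (products):
  N-H: 6 × 386 = 2316
  Σ(formed) = 2316 kJ
ΔH = Σ(broken) − Σ(formed) = 2269 − 2316 = −47 kJ

ΔH ≈ −47 kJ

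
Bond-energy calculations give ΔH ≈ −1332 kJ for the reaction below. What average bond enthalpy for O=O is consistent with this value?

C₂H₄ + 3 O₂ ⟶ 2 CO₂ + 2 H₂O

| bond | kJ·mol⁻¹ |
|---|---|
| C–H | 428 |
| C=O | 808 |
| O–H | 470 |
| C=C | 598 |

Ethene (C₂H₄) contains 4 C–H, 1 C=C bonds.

Let D be the O=O bond energy.
Σ(broken) = 4×428 + 1×598 + 3×D = 2310 + 3D
Σ(formed) = 4×808 + 4×470 = 5112
ΔH = Σ(broken) − Σ(formed) = (2310 + 3D) − (5112) = −2802 + 3D
Setting this equal to −1332 kJ gives 3D = 1470, so D = 490 kJ/mol.

D(O=O) ≈ 490 kJ/mol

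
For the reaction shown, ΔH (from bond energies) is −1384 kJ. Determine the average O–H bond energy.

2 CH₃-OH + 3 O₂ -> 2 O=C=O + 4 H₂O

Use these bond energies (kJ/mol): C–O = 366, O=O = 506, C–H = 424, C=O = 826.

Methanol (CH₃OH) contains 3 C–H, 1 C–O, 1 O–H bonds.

D(O–H) ≈ 479 kJ/mol

Let D be the O–H bond energy.
Σ(broken) = 6×424 + 2×366 + 2×D + 3×506 = 4794 + 2D
Σ(formed) = 4×826 + 8×D = 3304 + 8D
ΔH = Σ(broken) − Σ(formed) = (4794 + 2D) − (3304 + 8D) = +1490 − 6D
Setting this equal to −1384 kJ gives 6D = 2874, so D = 479 kJ/mol.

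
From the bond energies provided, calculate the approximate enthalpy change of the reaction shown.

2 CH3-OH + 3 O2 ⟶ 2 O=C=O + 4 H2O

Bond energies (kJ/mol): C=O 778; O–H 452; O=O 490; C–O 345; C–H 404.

Bonds broken (reactants):
  C–H: 6 × 404 = 2424
  C–O: 2 × 345 = 690
  O–H: 2 × 452 = 904
  O=O: 3 × 490 = 1470
  Σ(broken) = 5488 kJ
Bonds formed (products):
  C=O: 4 × 778 = 3112
  O–H: 8 × 452 = 3616
  Σ(formed) = 6728 kJ
ΔH = Σ(broken) − Σ(formed) = 5488 − 6728 = −1240 kJ

ΔH ≈ −1240 kJ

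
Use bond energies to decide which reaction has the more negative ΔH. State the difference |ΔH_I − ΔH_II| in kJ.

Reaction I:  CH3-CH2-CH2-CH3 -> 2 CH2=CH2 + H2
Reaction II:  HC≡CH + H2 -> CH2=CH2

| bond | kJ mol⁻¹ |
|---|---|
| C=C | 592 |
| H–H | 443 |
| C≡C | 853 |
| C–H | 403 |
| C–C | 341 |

Reaction II, by 304 kJ

Reaction I:
  Bonds broken (reactants):
    C–C: 3 × 341 = 1023
    C–H: 10 × 403 = 4030
    Σ(broken) = 5053 kJ
  Bonds formed (products):
    C–H: 8 × 403 = 3224
    C=C: 2 × 592 = 1184
    H–H: 1 × 443 = 443
    Σ(formed) = 4851 kJ
  ΔH_I = 5053 − 4851 = +202 kJ
Reaction II:
  Bonds broken (reactants):
    C≡C: 1 × 853 = 853
    C–H: 2 × 403 = 806
    H–H: 1 × 443 = 443
    Σ(broken) = 2102 kJ
  Bonds formed (products):
    C–H: 4 × 403 = 1612
    C=C: 1 × 592 = 592
    Σ(formed) = 2204 kJ
  ΔH_II = 2102 − 2204 = −102 kJ
ΔH_I − ΔH_II = +304 kJ, so reaction II has the more negative ΔH; |ΔH_I − ΔH_II| = 304 kJ.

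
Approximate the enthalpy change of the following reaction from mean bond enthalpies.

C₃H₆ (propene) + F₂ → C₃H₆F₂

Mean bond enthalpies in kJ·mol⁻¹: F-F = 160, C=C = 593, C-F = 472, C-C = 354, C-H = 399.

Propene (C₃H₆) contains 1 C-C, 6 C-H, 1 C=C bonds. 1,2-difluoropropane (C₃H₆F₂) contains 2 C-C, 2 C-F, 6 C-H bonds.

ΔH ≈ −545 kJ

Bonds broken (reactants):
  C-C: 1 × 354 = 354
  C-H: 6 × 399 = 2394
  C=C: 1 × 593 = 593
  F-F: 1 × 160 = 160
  Σ(broken) = 3501 kJ
Bonds formed (products):
  C-C: 2 × 354 = 708
  C-F: 2 × 472 = 944
  C-H: 6 × 399 = 2394
  Σ(formed) = 4046 kJ
ΔH = Σ(broken) − Σ(formed) = 3501 − 4046 = −545 kJ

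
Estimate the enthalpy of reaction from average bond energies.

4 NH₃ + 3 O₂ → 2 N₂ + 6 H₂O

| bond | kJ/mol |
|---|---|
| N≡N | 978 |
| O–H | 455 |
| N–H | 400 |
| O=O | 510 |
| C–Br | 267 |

Bonds broken (reactants):
  N–H: 12 × 400 = 4800
  O=O: 3 × 510 = 1530
  Σ(broken) = 6330 kJ
Bonds formed (products):
  N≡N: 2 × 978 = 1956
  O–H: 12 × 455 = 5460
  Σ(formed) = 7416 kJ
ΔH = Σ(broken) − Σ(formed) = 6330 − 7416 = −1086 kJ

ΔH ≈ −1086 kJ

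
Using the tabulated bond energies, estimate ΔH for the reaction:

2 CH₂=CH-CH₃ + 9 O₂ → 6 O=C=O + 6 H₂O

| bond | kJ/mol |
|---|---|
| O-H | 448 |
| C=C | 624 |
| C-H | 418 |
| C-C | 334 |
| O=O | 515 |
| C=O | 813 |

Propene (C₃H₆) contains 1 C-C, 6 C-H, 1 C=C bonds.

ΔH ≈ −3565 kJ

Bonds broken (reactants):
  C-C: 2 × 334 = 668
  C-H: 12 × 418 = 5016
  C=C: 2 × 624 = 1248
  O=O: 9 × 515 = 4635
  Σ(broken) = 11567 kJ
Bonds formed (products):
  C=O: 12 × 813 = 9756
  O-H: 12 × 448 = 5376
  Σ(formed) = 15132 kJ
ΔH = Σ(broken) − Σ(formed) = 11567 − 15132 = −3565 kJ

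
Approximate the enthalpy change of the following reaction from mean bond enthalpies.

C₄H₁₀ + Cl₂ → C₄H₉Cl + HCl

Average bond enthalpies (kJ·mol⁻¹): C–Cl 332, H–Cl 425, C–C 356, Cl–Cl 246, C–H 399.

Bonds broken (reactants):
  C–C: 3 × 356 = 1068
  C–H: 10 × 399 = 3990
  Cl–Cl: 1 × 246 = 246
  Σ(broken) = 5304 kJ
Bonds formed (products):
  C–C: 3 × 356 = 1068
  C–Cl: 1 × 332 = 332
  C–H: 9 × 399 = 3591
  H–Cl: 1 × 425 = 425
  Σ(formed) = 5416 kJ
ΔH = Σ(broken) − Σ(formed) = 5304 − 5416 = −112 kJ

ΔH ≈ −112 kJ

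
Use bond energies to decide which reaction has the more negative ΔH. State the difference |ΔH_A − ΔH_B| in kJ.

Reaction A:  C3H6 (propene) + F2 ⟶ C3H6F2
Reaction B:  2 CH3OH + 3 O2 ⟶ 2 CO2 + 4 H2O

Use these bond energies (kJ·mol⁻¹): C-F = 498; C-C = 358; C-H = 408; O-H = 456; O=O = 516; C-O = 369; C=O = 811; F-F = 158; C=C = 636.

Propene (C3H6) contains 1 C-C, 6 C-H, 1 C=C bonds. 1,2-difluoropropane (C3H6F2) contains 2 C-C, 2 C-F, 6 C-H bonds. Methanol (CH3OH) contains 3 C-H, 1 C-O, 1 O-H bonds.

Reaction A:
  Bonds broken (reactants):
    C-C: 1 × 358 = 358
    C-H: 6 × 408 = 2448
    C=C: 1 × 636 = 636
    F-F: 1 × 158 = 158
    Σ(broken) = 3600 kJ
  Bonds formed (products):
    C-C: 2 × 358 = 716
    C-F: 2 × 498 = 996
    C-H: 6 × 408 = 2448
    Σ(formed) = 4160 kJ
  ΔH_A = 3600 − 4160 = −560 kJ
Reaction B:
  Bonds broken (reactants):
    C-H: 6 × 408 = 2448
    C-O: 2 × 369 = 738
    O-H: 2 × 456 = 912
    O=O: 3 × 516 = 1548
    Σ(broken) = 5646 kJ
  Bonds formed (products):
    C=O: 4 × 811 = 3244
    O-H: 8 × 456 = 3648
    Σ(formed) = 6892 kJ
  ΔH_B = 5646 − 6892 = −1246 kJ
ΔH_A − ΔH_B = +686 kJ, so reaction B has the more negative ΔH; |ΔH_A − ΔH_B| = 686 kJ.

Reaction B, by 686 kJ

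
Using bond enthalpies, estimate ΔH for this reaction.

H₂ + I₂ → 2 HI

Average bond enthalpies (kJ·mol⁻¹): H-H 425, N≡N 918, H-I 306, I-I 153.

ΔH ≈ −34 kJ

Bonds broken (reactants):
  H-H: 1 × 425 = 425
  I-I: 1 × 153 = 153
  Σ(broken) = 578 kJ
Bonds formed (products):
  H-I: 2 × 306 = 612
  Σ(formed) = 612 kJ
ΔH = Σ(broken) − Σ(formed) = 578 − 612 = −34 kJ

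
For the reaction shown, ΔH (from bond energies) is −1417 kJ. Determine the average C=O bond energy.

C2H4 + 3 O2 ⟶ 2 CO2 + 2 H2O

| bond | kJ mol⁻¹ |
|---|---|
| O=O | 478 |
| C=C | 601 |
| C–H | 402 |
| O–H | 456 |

D(C=O) ≈ 809 kJ/mol

Let D be the C=O bond energy.
Σ(broken) = 4×402 + 1×601 + 3×478 = 3643
Σ(formed) = 4×D + 4×456 = 1824 + 4D
ΔH = Σ(broken) − Σ(formed) = (3643) − (1824 + 4D) = +1819 − 4D
Setting this equal to −1417 kJ gives 4D = 3236, so D = 809 kJ/mol.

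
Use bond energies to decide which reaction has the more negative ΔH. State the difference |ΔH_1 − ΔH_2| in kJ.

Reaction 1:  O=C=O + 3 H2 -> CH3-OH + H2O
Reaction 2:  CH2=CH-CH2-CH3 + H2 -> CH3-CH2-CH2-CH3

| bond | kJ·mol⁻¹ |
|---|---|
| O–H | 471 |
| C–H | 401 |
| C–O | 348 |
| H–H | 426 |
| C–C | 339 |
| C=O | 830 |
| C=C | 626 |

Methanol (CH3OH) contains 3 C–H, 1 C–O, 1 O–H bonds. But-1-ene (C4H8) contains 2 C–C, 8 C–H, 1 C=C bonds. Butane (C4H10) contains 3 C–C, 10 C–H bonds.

Reaction 2, by 63 kJ

Reaction 1:
  Bonds broken (reactants):
    C=O: 2 × 830 = 1660
    H–H: 3 × 426 = 1278
    Σ(broken) = 2938 kJ
  Bonds formed (products):
    C–H: 3 × 401 = 1203
    C–O: 1 × 348 = 348
    O–H: 3 × 471 = 1413
    Σ(formed) = 2964 kJ
  ΔH_1 = 2938 − 2964 = −26 kJ
Reaction 2:
  Bonds broken (reactants):
    C–C: 2 × 339 = 678
    C–H: 8 × 401 = 3208
    C=C: 1 × 626 = 626
    H–H: 1 × 426 = 426
    Σ(broken) = 4938 kJ
  Bonds formed (products):
    C–C: 3 × 339 = 1017
    C–H: 10 × 401 = 4010
    Σ(formed) = 5027 kJ
  ΔH_2 = 4938 − 5027 = −89 kJ
ΔH_1 − ΔH_2 = +63 kJ, so reaction 2 has the more negative ΔH; |ΔH_1 − ΔH_2| = 63 kJ.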